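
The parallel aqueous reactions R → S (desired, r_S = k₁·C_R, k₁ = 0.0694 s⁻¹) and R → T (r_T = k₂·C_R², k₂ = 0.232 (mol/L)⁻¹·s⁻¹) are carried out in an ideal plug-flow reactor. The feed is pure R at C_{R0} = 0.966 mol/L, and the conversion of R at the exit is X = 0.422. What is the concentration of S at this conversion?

C_R = C_{R0}(1−X) = 0.5583 mol/L.
Along a PFR/batch, dC_S/dC_R = −r_S/(r_S+r_T) = −k₁/(k₁+k₂·C_R).
Integrating from C_{R0} to C_R: C_S = (0.0694/0.232)·ln[(0.0694+0.232·0.966)/(0.0694+0.232·0.558)] = 0.2991·ln(0.2935/0.1989) = 0.1163 mol/L.

0.116 mol/L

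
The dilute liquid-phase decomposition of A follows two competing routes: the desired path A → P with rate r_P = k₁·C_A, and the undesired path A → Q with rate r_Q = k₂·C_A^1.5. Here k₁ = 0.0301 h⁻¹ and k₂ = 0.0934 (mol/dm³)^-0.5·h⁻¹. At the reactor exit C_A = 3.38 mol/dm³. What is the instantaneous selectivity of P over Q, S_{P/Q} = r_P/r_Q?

0.175

S_{P/Q} = r_P/r_Q = (k₁·C_A)/(k₂·C_A^1.5) = (k₁/k₂)·C_A^-0.5.
= (0.0301×3.380) / (0.0934×3.380^1.5) = 0.1017/0.5804 = 0.175.
The undesired path is higher order in A, so low C_A (CSTR or dilute feed) favours P.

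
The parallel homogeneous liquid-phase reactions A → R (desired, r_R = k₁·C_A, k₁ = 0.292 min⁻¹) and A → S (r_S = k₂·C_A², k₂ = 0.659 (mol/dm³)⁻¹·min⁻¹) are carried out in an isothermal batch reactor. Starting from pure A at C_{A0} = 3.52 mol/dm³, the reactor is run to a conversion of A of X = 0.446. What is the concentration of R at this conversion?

C_A = C_{A0}(1−X) = 1.950 mol/dm³.
Along a PFR/batch, dC_R/dC_A = −r_R/(r_R+r_S) = −k₁/(k₁+k₂·C_A).
Integrating from C_{A0} to C_A: C_R = (0.292/0.659)·ln[(0.292+0.659·3.52)/(0.292+0.659·1.95)] = 0.4431·ln(2.612/1.577) = 0.2235 mol/dm³.

0.223 mol/dm³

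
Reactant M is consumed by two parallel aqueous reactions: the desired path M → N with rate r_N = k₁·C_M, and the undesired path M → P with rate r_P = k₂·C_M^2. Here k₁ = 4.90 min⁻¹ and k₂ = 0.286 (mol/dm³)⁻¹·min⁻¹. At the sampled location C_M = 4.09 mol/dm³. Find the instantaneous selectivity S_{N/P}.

4.19

S_{N/P} = r_N/r_P = (k₁·C_M)/(k₂·C_M^2) = (k₁/k₂)·C_M⁻¹.
= (4.90×4.090) / (0.286×4.090^2) = 20.04/4.784 = 4.19.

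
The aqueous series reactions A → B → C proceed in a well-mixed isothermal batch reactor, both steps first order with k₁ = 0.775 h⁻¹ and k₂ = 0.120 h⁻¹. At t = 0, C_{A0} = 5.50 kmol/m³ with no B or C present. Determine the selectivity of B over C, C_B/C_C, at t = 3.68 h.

For first-order series with pure A initially, C_B(t) = k₁C_{A0}/(k₂−k₁)·(e^(−k₁t) − e^(−k₂t)).
e^(−k₁t) = e^(−0.775×3.68) = e^(−2.852) = 0.05773; e^(−k₂t) = e^(−0.4416) = 0.6430.
C_B = 0.775×5.50/(0.120−0.775) × (0.05773−0.6430) = (-6.508)×(-0.5853) = 3.809 kmol/m³.
C_A = C_{A0}e^(−k₁t) = 0.3175 kmol/m³, so C_C = C_{A0}−C_A−C_B = 1.374 kmol/m³; C_B/C_C = 2.77.

2.77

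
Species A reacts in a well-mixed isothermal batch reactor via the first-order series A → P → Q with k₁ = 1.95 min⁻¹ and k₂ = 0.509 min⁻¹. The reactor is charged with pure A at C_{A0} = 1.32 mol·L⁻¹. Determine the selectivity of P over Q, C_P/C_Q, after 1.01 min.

The intermediate concentration in a first-order A→B→C sequence is C_P = k₁C_{A0}(e^(−k₁t) − e^(−k₂t))/(k₂−k₁).
e^(−k₁t) = e^(−1.95×1.01) = e^(−1.970) = 0.1395; e^(−k₂t) = e^(−0.5141) = 0.5980.
C_P = 1.95×1.32/(0.509−1.95) × (0.1395−0.5980) = (-1.786)×(-0.4585) = 0.8190 mol·L⁻¹.
C_A = C_{A0}e^(−k₁t) = 0.1842 mol·L⁻¹, so C_Q = C_{A0}−C_A−C_P = 0.3168 mol·L⁻¹; C_P/C_Q = 2.59.

2.59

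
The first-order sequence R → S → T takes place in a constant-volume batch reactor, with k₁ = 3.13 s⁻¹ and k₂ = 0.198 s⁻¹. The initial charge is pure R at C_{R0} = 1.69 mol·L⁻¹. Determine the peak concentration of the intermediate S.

Evaluating C_S at t_opt = ln(k₂/k₁)/(k₂−k₁) gives C_{S,max}/C_{R0} = (k₁/k₂)^[k₂/(k₂−k₁)].
= (3.13/0.198)^(0.198/(0.198−3.13)) = (15.81)^(-0.06753) = 0.8299.
C_{S,max} = 0.8299×1.69 = 1.40 mol·L⁻¹.

1.40 mol·L⁻¹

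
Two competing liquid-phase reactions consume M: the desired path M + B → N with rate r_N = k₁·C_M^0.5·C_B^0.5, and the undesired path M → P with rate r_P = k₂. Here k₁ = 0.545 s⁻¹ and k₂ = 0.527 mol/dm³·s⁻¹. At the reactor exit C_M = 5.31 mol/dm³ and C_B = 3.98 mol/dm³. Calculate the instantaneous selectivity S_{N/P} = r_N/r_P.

4.75

S_{N/P} = r_N/r_P = (k₁·C_M^0.5·C_B^0.5)/(k₂) = (k₁/k₂)·C_M^0.5·C_B^0.5.
= (0.545×5.310^0.5×3.980^0.5) / (0.527) = 2.505/0.5270 = 4.75.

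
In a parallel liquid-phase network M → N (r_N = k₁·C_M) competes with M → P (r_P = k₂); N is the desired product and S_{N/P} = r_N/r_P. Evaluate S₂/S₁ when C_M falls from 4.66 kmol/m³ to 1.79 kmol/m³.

S_{N/P} = (k₁/k₂)·C_M, so S₂/S₁ = (C_{M,2}/C_{M,1}).
= 1.79/4.66 = 0.384.

0.384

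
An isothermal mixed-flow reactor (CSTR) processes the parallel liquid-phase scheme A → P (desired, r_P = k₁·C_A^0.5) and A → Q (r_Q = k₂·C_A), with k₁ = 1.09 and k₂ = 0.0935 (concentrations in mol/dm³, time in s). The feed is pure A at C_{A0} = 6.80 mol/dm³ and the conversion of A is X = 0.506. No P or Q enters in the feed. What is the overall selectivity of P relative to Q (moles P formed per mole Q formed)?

6.36

Exit C_A = C_{A0}(1−X) = 6.80×0.494 = 3.359 mol/dm³.
In a CSTR the entire volume is at exit conditions, so r_P = 1.09×3.359^0.5 = 1.998 and r_Q = 0.0935×3.359 = 0.3141.
Overall selectivity = C_P/C_Q = r_Pτ/(r_Qτ) = r_P/r_Q = 6.36.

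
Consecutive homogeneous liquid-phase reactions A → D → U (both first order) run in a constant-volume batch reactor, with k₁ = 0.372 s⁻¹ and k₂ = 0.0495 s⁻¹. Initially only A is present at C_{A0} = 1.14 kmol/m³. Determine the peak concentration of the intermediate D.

0.836 kmol/m³

At the optimum, C_{D,max}/C_{A0} = (k₁/k₂)^[k₂/(k₂−k₁)].
= (0.372/0.0495)^(0.0495/(0.0495−0.372)) = (7.515)^(-0.1535) = 0.7338.
C_{D,max} = 0.7338×1.14 = 0.836 kmol/m³.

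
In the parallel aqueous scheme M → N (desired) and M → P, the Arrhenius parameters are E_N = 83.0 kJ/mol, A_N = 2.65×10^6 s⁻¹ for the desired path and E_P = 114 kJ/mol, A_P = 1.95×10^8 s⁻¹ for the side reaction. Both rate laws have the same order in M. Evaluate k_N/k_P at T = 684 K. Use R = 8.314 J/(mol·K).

With equal orders, S_{N/P} = k_N/k_P = (A_N/A_P)·exp[(E_P−E_N)/(RT)].
(E_P−E_N)/(RT) = (114−83.0)×10³/(8.314×684) = 31000/5687 = 5.451.
k_N/k_P = (2.65×10^6/1.95×10^8)·exp(5.451) = 0.01359 × 233.0 = 3.17.
Since E_N < E_P, lowering the temperature improves selectivity toward N.

3.17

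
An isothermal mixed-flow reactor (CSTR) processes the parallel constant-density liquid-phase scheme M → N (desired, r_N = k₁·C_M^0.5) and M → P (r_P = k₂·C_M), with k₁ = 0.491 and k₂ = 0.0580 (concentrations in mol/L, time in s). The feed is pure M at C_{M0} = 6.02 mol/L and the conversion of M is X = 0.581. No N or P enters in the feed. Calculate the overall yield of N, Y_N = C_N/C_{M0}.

0.489

Exit C_M = C_{M0}(1−X) = 6.02×0.419 = 2.522 mol/L.
A CSTR operates uniformly at the exit composition, giving r_N = 0.7798 and r_P = 0.1463 (each k·C_M^n at C_M = 2.522).
Fraction of consumed M going to N: r_N/(r_N+r_P) = 0.8420.
C_N = 0.8420·C_{M0}·X = 0.8420×6.02×0.581 = 2.95 mol/L; Y_N = C_N/C_{M0} = 0.489.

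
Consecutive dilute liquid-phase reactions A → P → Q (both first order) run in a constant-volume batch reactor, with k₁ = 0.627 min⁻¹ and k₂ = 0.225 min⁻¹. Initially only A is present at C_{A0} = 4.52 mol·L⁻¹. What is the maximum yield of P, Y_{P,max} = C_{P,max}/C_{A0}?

0.563

Evaluating C_P at t_opt = ln(k₂/k₁)/(k₂−k₁) gives C_{P,max}/C_{A0} = (k₁/k₂)^[k₂/(k₂−k₁)].
= (0.627/0.225)^(0.225/(0.225−0.627)) = (2.787)^(-0.5597) = 0.5635.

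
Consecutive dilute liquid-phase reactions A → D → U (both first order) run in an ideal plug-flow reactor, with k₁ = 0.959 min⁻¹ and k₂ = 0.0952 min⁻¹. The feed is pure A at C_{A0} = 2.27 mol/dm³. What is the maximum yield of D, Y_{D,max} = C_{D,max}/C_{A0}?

Evaluating C_D at τ_opt = ln(k₂/k₁)/(k₂−k₁) gives C_{D,max}/C_{A0} = (k₁/k₂)^[k₂/(k₂−k₁)].
= (0.959/0.0952)^(0.0952/(0.0952−0.959)) = (10.07)^(-0.1102) = 0.7752.

0.775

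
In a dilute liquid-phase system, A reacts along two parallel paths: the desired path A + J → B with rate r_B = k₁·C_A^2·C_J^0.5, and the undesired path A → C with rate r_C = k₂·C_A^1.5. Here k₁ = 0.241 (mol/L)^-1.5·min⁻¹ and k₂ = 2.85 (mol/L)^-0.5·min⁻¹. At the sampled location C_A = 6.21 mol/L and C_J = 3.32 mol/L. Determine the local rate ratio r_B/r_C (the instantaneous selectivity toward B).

0.384

S_{B/C} = r_B/r_C = (k₁·C_A^2·C_J^0.5)/(k₂·C_A^1.5) = (k₁/k₂)·C_A^0.5·C_J^0.5.
= (0.241×6.210^2×3.320^0.5) / (2.85×6.210^1.5) = 16.93/44.10 = 0.384.
Since the desired path is higher order in A, keeping C_A high (PFR or concentrated feed) favours B.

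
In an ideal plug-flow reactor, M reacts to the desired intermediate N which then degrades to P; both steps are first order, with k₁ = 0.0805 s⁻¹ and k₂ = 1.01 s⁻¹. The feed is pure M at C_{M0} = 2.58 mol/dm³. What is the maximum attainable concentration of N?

0.165 mol/dm³

Evaluating C_N at τ_opt = ln(k₂/k₁)/(k₂−k₁) gives C_{N,max}/C_{M0} = (k₁/k₂)^[k₂/(k₂−k₁)].
= (0.0805/1.01)^(1.01/(1.01−0.0805)) = (0.07970)^(1.087) = 0.06402.
C_{N,max} = 0.06402×2.58 = 0.165 mol/dm³.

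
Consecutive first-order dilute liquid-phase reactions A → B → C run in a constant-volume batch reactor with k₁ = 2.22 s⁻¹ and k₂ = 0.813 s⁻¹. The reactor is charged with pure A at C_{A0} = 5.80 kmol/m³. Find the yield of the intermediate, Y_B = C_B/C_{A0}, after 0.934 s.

The intermediate concentration in a first-order A→B→C sequence is C_B = k₁C_{A0}(e^(−k₁t) − e^(−k₂t))/(k₂−k₁).
e^(−k₁t) = e^(−2.22×0.934) = e^(−2.073) = 0.1257; e^(−k₂t) = e^(−0.7593) = 0.4680.
C_B = 2.22×5.80/(0.813−2.22) × (0.1257−0.4680) = (-9.151)×(-0.3422) = 3.132 kmol/m³.
Y_B = C_B/C_{A0} = 3.132/5.80 = 0.540.

0.540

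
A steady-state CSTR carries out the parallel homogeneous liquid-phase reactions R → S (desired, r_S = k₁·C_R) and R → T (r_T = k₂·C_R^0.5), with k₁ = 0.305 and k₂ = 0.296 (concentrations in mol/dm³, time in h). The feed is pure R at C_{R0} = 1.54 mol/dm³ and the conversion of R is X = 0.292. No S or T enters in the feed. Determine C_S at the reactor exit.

Exit C_R = C_{R0}(1−X) = 1.54×0.708 = 1.090 mol/dm³.
Rates in a CSTR are evaluated at the outlet concentration: r_S = 0.305×1.090 = 0.3325, r_T = 0.296×1.090^0.5 = 0.3091.
Fraction of consumed R going to S: r_S/(r_S+r_T) = 0.5183.
C_S = 0.5183·C_{R0}·X = 0.5183×1.54×0.292 = 0.233 mol/dm³.

0.233 mol/dm³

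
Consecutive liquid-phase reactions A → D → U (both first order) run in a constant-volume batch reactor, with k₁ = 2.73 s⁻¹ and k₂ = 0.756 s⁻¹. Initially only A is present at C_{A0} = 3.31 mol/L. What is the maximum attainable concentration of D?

2.02 mol/L

Evaluating C_D at t_opt = ln(k₂/k₁)/(k₂−k₁) gives C_{D,max}/C_{A0} = (k₁/k₂)^[k₂/(k₂−k₁)].
= (2.73/0.756)^(0.756/(0.756−2.73)) = (3.611)^(-0.3830) = 0.6116.
C_{D,max} = 0.6116×3.31 = 2.02 mol/L.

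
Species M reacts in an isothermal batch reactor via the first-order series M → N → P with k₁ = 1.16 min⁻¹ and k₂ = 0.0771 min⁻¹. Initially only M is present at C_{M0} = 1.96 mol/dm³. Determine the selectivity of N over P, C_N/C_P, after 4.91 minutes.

2.74

For first-order series with pure M initially, C_N(t) = k₁C_{M0}/(k₂−k₁)·(e^(−k₁t) − e^(−k₂t)).
e^(−k₁t) = e^(−1.16×4.91) = e^(−5.696) = 0.003361; e^(−k₂t) = e^(−0.3786) = 0.6848.
C_N = 1.16×1.96/(0.0771−1.16) × (0.003361−0.6848) = (-2.100)×(-0.6815) = 1.431 mol/dm³.
C_M = C_{M0}e^(−k₁t) = 0.006587 mol/dm³, so C_P = C_{M0}−C_M−C_N = 0.5226 mol/dm³; C_N/C_P = 2.74.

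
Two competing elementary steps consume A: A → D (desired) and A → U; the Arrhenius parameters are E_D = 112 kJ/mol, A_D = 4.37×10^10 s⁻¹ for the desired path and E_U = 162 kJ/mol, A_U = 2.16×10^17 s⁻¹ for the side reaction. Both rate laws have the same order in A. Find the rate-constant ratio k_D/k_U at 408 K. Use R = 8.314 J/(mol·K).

With equal orders, S_{D/U} = k_D/k_U = (A_D/A_U)·exp[(E_U−E_D)/(RT)].
(E_U−E_D)/(RT) = (162−112)×10³/(8.314×408) = 50000/3392 = 14.74.
k_D/k_U = (4.37×10^10/2.16×10^17)·exp(14.74) = 2.023×10^-7 × 2.521×10^6 = 0.510.

0.510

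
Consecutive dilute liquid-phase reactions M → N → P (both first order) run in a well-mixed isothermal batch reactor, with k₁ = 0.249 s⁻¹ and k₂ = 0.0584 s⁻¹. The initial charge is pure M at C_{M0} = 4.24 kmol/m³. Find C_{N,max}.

2.72 kmol/m³

Evaluating C_N at t_opt = ln(k₂/k₁)/(k₂−k₁) gives C_{N,max}/C_{M0} = (k₁/k₂)^[k₂/(k₂−k₁)].
= (0.249/0.0584)^(0.0584/(0.0584−0.249)) = (4.264)^(-0.3064) = 0.6413.
C_{N,max} = 0.6413×4.24 = 2.72 kmol/m³.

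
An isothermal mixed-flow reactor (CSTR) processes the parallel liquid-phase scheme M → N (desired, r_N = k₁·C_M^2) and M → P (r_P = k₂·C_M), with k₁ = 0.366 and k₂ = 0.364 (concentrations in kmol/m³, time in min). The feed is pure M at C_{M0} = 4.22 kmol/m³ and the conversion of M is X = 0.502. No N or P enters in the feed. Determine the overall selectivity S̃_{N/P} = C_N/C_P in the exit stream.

Exit C_M = C_{M0}(1−X) = 4.22×0.498 = 2.102 kmol/m³.
Rates in a CSTR are evaluated at the outlet concentration: r_N = 0.366×2.102^2 = 1.616, r_P = 0.364×2.102 = 0.7650.
Overall selectivity = C_N/C_P = r_Nτ/(r_Pτ) = r_N/r_P = 2.11.

2.11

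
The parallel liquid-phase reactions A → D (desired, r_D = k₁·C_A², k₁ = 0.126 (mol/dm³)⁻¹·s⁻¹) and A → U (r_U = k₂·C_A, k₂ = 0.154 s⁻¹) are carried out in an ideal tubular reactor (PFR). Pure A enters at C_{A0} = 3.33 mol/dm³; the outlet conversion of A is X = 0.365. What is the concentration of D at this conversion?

0.836 mol/dm³

C_A = C_{A0}(1−X) = 2.115 mol/dm³.
Along a PFR/batch, dC_U/dC_A = −r_U/(r_D+r_U) = −k₂/(k₂+k₁·C_A).
Integrating from C_{A0} to C_A: C_U = (0.154/0.126)·ln[(0.154+0.126·3.33)/(0.154+0.126·2.11)] = 1.222·ln(0.5736/0.4204) = 0.3796 mol/dm³.
Then C_D = (C_{A0}−C_A) − C_U = 1.215 − 0.3796 = 0.8358 mol/dm³.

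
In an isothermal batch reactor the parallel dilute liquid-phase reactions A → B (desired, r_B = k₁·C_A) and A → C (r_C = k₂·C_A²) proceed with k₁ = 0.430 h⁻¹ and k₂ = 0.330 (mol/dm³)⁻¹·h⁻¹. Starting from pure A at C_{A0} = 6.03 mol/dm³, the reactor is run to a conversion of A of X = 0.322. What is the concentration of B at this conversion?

C_A = C_{A0}(1−X) = 4.088 mol/dm³.
Along a PFR/batch, dC_B/dC_A = −r_B/(r_B+r_C) = −k₁/(k₁+k₂·C_A).
Integrating from C_{A0} to C_A: C_B = (0.430/0.330)·ln[(0.430+0.330·6.03)/(0.430+0.330·4.09)] = 1.303·ln(2.420/1.779) = 0.4008 mol/dm³.

0.401 mol/dm³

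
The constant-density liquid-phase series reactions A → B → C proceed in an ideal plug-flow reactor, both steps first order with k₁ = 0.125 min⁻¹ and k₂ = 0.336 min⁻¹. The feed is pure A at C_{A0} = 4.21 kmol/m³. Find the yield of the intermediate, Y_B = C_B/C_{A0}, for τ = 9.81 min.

0.152

Solving the coupled first-order balances gives C_B(τ) = [k₁/(k₂−k₁)]·C_{A0}·(e^(−k₁τ) − e^(−k₂τ)).
e^(−k₁τ) = e^(−0.125×9.81) = e^(−1.226) = 0.2934; e^(−k₂τ) = e^(−3.296) = 0.03703.
C_B = 0.125×4.21/(0.336−0.125) × (0.2934−0.03703) = 2.494×0.2564 = 0.6394 kmol/m³.
Y_B = C_B/C_{A0} = 0.6394/4.21 = 0.152.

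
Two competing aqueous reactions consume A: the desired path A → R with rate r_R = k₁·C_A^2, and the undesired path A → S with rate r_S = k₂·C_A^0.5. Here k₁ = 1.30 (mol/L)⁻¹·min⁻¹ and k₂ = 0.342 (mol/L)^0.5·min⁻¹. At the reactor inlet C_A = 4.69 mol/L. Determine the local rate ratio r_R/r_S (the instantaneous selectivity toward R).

38.6

S_{R/S} = r_R/r_S = (k₁·C_A^2)/(k₂·C_A^0.5) = (k₁/k₂)·C_A^1.5.
= (1.30×4.690^2) / (0.342×4.690^0.5) = 28.59/0.7406 = 38.6.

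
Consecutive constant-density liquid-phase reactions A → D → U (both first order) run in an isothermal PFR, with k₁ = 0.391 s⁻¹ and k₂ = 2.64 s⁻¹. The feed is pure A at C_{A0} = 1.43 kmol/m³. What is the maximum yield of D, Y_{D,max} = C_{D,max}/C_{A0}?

For a first-order series the maximum intermediate yield is C_{D,max}/C_{A0} = (k₁/k₂)^[k₂/(k₂−k₁)].
= (0.391/2.64)^(2.64/(2.64−0.391)) = (0.1481)^(1.174) = 0.1063.

0.106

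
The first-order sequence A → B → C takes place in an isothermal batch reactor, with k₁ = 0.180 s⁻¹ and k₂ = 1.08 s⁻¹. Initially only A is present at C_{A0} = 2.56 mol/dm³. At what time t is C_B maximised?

Setting dC_B/dt = 0 gives t_opt = ln(k₂/k₁)/(k₂−k₁).
= ln(1.08/0.180)/(1.08−0.180) = ln(6.000)/0.9000 = 1.792/0.9000 = 1.99 s.

1.99 s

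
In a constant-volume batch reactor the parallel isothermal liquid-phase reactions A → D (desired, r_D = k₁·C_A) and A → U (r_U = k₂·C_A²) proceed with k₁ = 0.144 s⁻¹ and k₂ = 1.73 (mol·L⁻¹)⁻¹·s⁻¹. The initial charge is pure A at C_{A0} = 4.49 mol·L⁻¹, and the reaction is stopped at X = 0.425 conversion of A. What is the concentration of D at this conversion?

0.0449 mol·L⁻¹

C_A = C_{A0}(1−X) = 2.582 mol·L⁻¹.
Along a PFR/batch, dC_D/dC_A = −r_D/(r_D+r_U) = −k₁/(k₁+k₂·C_A).
Integrating from C_{A0} to C_A: C_D = (0.144/1.73)·ln[(0.144+1.73·4.49)/(0.144+1.73·2.58)] = 0.08324·ln(7.912/4.610) = 0.04495 mol·L⁻¹.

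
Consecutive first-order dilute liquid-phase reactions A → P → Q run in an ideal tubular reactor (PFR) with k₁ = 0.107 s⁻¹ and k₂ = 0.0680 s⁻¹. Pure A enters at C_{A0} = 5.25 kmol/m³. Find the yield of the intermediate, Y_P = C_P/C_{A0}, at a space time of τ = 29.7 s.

For first-order series with pure A initially, C_P(τ) = k₁C_{A0}/(k₂−k₁)·(e^(−k₁τ) − e^(−k₂τ)).
e^(−k₁τ) = e^(−0.107×29.7) = e^(−3.178) = 0.04167; e^(−k₂τ) = e^(−2.020) = 0.1327.
C_P = 0.107×5.25/(0.0680−0.107) × (0.04167−0.1327) = (-14.40)×(-0.09104) = 1.311 kmol/m³.
Y_P = C_P/C_{A0} = 1.311/5.25 = 0.250.

0.250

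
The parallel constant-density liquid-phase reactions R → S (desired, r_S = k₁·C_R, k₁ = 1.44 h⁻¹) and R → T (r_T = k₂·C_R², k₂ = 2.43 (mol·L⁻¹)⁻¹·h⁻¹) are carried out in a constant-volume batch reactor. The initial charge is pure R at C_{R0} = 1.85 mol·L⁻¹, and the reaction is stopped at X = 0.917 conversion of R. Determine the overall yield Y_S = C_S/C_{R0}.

C_R = C_{R0}(1−X) = 0.1535 mol·L⁻¹.
Along a PFR/batch, dC_S/dC_R = −r_S/(r_S+r_T) = −k₁/(k₁+k₂·C_R).
Integrating from C_{R0} to C_R: C_S = (1.44/2.43)·ln[(1.44+2.43·1.85)/(1.44+2.43·0.154)] = 0.5926·ln(5.936/1.813) = 0.7028 mol·L⁻¹.
Y_S = C_S/C_{R0} = 0.7028/1.85 = 0.380.

0.380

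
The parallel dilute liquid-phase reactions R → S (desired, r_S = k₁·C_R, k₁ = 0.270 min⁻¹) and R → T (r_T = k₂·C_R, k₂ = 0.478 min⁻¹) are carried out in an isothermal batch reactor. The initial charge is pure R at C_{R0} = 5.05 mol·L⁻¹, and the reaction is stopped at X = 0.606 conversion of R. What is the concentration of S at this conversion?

1.10 mol·L⁻¹

C_R = C_{R0}(1−X) = 1.990 mol·L⁻¹.
Both paths are first order in R, so the instantaneous fraction to S is constant: dC_S/d(−C_R) = k₁/(k₁+k₂) = 0.3610.
C_S = 0.3610·(C_{R0}−C_R) = 0.3610×3.060 = 1.10 mol·L⁻¹.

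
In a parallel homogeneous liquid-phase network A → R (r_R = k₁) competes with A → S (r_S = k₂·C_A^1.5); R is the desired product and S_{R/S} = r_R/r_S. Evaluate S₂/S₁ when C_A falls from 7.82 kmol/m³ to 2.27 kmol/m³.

6.39

S_{R/S} = (k₁/k₂)·C_A^-1.5, so S₂/S₁ = (C_{A,2}/C_{A,1})^-1.5.
= (2.27/7.82)^(-1.5) = (0.2903)^(-1.5) = 6.39.
Selectivity toward R rises as C_A falls — low-concentration operation is favoured.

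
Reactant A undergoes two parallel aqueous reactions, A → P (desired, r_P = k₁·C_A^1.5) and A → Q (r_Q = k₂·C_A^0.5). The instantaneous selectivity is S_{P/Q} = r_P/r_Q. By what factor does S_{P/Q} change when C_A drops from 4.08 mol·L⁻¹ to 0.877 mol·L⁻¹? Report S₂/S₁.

S_{P/Q} = (k₁/k₂)·C_A, so S₂/S₁ = (C_{A,2}/C_{A,1}).
= 0.877/4.08 = 0.215.

0.215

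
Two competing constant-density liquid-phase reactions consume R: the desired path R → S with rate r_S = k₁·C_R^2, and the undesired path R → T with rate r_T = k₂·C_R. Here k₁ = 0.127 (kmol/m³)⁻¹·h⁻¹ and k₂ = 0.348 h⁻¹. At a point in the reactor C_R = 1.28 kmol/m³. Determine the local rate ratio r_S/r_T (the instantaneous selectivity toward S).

S_{S/T} = r_S/r_T = (k₁·C_R^2)/(k₂·C_R) = (k₁/k₂)·C_R.
= (0.127×1.280^2) / (0.348×1.280) = 0.2081/0.4454 = 0.467.

0.467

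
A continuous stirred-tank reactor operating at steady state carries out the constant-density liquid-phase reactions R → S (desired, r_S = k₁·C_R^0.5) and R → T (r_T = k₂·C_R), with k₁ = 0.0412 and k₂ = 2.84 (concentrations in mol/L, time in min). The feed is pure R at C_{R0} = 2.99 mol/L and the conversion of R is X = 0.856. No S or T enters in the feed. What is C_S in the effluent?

0.0554 mol/L

Exit C_R = C_{R0}(1−X) = 2.99×0.144 = 0.4306 mol/L.
A CSTR operates uniformly at the exit composition, giving r_S = 0.02703 and r_T = 1.223 (each k·C_R^n at C_R = 0.4306).
Fraction of consumed R going to S: r_S/(r_S+r_T) = 0.02163.
C_S = 0.02163·C_{R0}·X = 0.02163×2.99×0.856 = 0.0554 mol/L.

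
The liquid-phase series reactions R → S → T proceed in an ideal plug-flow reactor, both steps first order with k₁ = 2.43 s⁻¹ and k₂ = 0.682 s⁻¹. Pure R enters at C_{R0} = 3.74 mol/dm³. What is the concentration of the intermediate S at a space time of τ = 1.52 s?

For first-order series with pure R initially, C_S(τ) = k₁C_{R0}/(k₂−k₁)·(e^(−k₁τ) − e^(−k₂τ)).
e^(−k₁τ) = e^(−2.43×1.52) = e^(−3.694) = 0.02488; e^(−k₂τ) = e^(−1.037) = 0.3546.
C_S = 2.43×3.74/(0.682−2.43) × (0.02488−0.3546) = (-5.199)×(-0.3298) = 1.714 mol/dm³.

1.71 mol/dm³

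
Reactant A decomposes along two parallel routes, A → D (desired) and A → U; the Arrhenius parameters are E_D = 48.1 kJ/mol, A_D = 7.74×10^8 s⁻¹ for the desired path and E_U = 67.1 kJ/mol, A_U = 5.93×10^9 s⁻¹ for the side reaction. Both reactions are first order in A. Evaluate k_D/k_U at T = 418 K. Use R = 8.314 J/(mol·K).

30.9

With equal orders, S_{D/U} = k_D/k_U = (A_D/A_U)·exp[(E_U−E_D)/(RT)].
(E_U−E_D)/(RT) = (67.1−48.1)×10³/(8.314×418) = 19000/3475 = 5.467.
k_D/k_U = (7.74×10^8/5.93×10^9)·exp(5.467) = 0.1305 × 236.8 = 30.9.
Since E_D < E_U, lowering the temperature improves selectivity toward D.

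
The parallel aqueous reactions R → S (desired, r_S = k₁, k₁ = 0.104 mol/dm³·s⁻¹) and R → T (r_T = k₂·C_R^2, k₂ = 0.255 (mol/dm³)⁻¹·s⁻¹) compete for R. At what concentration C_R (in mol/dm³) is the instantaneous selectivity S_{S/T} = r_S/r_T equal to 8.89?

0.214 mol/dm³

S_{S/T} = (k₁/k₂)·C_R^-2 ⇒ C_R = (S·k₂/k₁)^(-0.5).
= (8.89×0.255/0.104)^(-0.5) = (21.80)^(-0.5) = 0.214 mol/dm³.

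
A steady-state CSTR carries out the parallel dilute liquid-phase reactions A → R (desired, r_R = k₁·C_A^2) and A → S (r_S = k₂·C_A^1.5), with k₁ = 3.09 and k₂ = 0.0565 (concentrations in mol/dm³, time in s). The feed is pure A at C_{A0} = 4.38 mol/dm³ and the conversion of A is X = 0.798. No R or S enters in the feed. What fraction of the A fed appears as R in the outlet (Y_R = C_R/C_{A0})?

0.783

Exit C_A = C_{A0}(1−X) = 4.38×0.202 = 0.8848 mol/dm³.
In a CSTR the entire volume is at exit conditions, so r_R = 3.09×0.8848^2 = 2.419 and r_S = 0.0565×0.8848^1.5 = 0.04702.
Fraction of consumed A going to R: r_R/(r_R+r_S) = 0.9809.
C_R = 0.9809·C_{A0}·X = 0.9809×4.38×0.798 = 3.43 mol/dm³; Y_R = C_R/C_{A0} = 0.783.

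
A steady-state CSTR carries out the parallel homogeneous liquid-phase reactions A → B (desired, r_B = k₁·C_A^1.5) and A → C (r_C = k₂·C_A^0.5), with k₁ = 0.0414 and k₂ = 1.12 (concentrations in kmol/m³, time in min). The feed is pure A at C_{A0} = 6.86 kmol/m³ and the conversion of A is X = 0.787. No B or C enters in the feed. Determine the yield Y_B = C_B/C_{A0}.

0.0403

Exit C_A = C_{A0}(1−X) = 6.86×0.213 = 1.461 kmol/m³.
A CSTR operates uniformly at the exit composition, giving r_B = 0.07312 and r_C = 1.354 (each k·C_A^n at C_A = 1.461).
Fraction of consumed A going to B: r_B/(r_B+r_C) = 0.05124.
C_B = 0.05124·C_{A0}·X = 0.05124×6.86×0.787 = 0.277 kmol/m³; Y_B = C_B/C_{A0} = 0.0403.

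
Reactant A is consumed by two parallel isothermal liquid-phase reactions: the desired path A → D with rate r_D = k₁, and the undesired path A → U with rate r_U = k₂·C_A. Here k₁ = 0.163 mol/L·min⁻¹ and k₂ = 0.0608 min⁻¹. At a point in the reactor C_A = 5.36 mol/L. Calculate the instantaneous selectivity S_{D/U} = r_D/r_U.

0.500

S_{D/U} = r_D/r_U = (k₁)/(k₂·C_A) = (k₁/k₂)·C_A⁻¹.
= (0.163) / (0.0608×5.360) = 0.1630/0.3259 = 0.500.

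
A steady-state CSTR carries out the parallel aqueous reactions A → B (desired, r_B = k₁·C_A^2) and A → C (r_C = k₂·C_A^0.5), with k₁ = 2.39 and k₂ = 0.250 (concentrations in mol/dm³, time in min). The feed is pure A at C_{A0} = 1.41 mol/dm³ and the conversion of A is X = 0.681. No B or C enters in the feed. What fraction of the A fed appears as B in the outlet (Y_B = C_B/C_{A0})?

Exit C_A = C_{A0}(1−X) = 1.41×0.319 = 0.4498 mol/dm³.
Rates in a CSTR are evaluated at the outlet concentration: r_B = 2.39×0.4498^2 = 0.4835, r_C = 0.250×0.4498^0.5 = 0.1677.
Fraction of consumed A going to B: r_B/(r_B+r_C) = 0.7425.
C_B = 0.7425·C_{A0}·X = 0.7425×1.41×0.681 = 0.713 mol/dm³; Y_B = C_B/C_{A0} = 0.506.

0.506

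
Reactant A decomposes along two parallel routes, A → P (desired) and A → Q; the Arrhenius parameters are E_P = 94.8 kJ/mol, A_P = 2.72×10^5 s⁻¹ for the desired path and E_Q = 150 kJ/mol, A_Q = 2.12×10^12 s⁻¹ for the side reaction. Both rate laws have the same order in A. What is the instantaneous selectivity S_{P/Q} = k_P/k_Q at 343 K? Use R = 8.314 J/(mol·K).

k_P/k_Q = (A_P/A_Q)·exp[−(E_P−E_Q)/(RT)] = (A_P/A_Q)·exp[(E_Q−E_P)/(RT)].
(E_Q−E_P)/(RT) = (150−94.8)×10³/(8.314×343) = 55200/2852 = 19.36.
k_P/k_Q = (2.72×10^5/2.12×10^12)·exp(19.36) = 1.283×10^-7 × 2.550×10^8 = 32.7.
Since E_P < E_Q, lowering the temperature improves selectivity toward P.

32.7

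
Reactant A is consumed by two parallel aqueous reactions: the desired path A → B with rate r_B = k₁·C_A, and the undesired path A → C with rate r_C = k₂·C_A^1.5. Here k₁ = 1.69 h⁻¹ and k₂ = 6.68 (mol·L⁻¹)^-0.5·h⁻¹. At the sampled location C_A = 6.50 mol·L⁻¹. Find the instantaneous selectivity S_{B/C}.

0.0992

S_{B/C} = r_B/r_C = (k₁·C_A)/(k₂·C_A^1.5) = (k₁/k₂)·C_A^-0.5.
= (1.69×6.500) / (6.68×6.500^1.5) = 10.98/110.7 = 0.0992.
The undesired path is higher order in A, so low C_A (CSTR or dilute feed) favours B.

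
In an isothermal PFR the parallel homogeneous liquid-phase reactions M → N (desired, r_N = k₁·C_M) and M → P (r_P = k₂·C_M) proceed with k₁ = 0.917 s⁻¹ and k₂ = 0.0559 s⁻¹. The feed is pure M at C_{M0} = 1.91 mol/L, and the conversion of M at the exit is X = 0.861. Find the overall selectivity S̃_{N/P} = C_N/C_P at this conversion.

C_M = C_{M0}(1−X) = 0.2655 mol/L.
Both paths are first order in M, so the instantaneous fraction to N is constant: dC_N/d(−C_M) = k₁/(k₁+k₂) = 0.9425.
C_N = 0.9425·(C_{M0}−C_M) = 0.9425×1.645 = 1.55 mol/L.
C_P = (C_{M0}−C_M)−C_N = 0.09449 mol/L; S̃_{N/P} = 1.550/0.09449 = 16.4.

16.4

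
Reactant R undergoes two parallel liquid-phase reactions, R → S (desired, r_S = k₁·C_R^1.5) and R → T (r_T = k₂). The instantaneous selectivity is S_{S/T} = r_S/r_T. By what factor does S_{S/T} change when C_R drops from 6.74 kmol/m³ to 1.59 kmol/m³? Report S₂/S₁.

0.115

S_{S/T} = (k₁/k₂)·C_R^1.5, so S₂/S₁ = (C_{R,2}/C_{R,1})^1.5.
= (1.59/6.74)^1.5 = (0.2359)^1.5 = 0.115.
Selectivity toward S falls as C_R falls — high-concentration operation is favoured.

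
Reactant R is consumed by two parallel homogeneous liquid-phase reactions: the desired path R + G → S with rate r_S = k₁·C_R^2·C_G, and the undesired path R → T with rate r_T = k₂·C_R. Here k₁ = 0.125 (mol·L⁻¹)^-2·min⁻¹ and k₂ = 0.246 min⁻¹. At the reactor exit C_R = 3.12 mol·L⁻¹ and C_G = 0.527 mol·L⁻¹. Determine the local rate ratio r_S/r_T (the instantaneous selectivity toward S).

0.835

S_{S/T} = r_S/r_T = (k₁·C_R^2·C_G)/(k₂·C_R) = (k₁/k₂)·C_R·C_G.
= (0.125×3.120^2×0.5270) / (0.246×3.120) = 0.6413/0.7675 = 0.835.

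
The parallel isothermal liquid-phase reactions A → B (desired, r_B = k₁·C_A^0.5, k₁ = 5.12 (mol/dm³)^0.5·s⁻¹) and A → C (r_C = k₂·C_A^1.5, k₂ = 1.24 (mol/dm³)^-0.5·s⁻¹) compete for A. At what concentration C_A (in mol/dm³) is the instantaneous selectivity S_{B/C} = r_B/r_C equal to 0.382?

10.8 mol/dm³

S_{B/C} = (k₁/k₂)·C_A⁻¹ ⇒ C_A = (S·k₂/k₁)^(-1).
= (0.382×1.24/5.12)^(-1) = (0.09252)^(-1) = 10.8 mol/dm³.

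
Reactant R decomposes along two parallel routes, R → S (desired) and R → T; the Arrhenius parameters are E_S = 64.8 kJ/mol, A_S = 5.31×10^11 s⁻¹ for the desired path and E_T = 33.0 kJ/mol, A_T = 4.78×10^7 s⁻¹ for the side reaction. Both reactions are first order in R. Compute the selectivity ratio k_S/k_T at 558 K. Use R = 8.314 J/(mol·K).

k_S/k_T = (A_S/A_T)·exp[−(E_S−E_T)/(RT)] = (A_S/A_T)·exp[(E_T−E_S)/(RT)].
(E_T−E_S)/(RT) = (33.0−64.8)×10³/(8.314×558) = -31800/4639 = -6.855.
k_S/k_T = (5.31×10^11/4.78×10^7)·exp(-6.855) = 11109 × 0.001055 = 11.7.
Since E_S > E_T, raising the temperature improves selectivity toward S.

11.7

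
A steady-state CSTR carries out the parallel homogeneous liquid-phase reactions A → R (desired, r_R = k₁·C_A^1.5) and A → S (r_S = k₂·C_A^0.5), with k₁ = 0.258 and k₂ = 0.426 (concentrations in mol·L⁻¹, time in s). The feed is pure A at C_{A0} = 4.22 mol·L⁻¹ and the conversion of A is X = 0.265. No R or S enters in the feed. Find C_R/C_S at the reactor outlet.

Exit C_A = C_{A0}(1−X) = 4.22×0.735 = 3.102 mol·L⁻¹.
Rates in a CSTR are evaluated at the outlet concentration: r_R = 0.258×3.102^1.5 = 1.409, r_S = 0.426×3.102^0.5 = 0.7503.
Overall selectivity = C_R/C_S = r_Rτ/(r_Sτ) = r_R/r_S = 1.88.

1.88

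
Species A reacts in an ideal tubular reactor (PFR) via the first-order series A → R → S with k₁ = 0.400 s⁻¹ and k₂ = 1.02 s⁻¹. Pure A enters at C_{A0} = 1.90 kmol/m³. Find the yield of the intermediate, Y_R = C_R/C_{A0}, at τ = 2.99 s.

0.165

The intermediate concentration in a first-order A→B→C sequence is C_R = k₁C_{A0}(e^(−k₁τ) − e^(−k₂τ))/(k₂−k₁).
e^(−k₁τ) = e^(−0.400×2.99) = e^(−1.196) = 0.3024; e^(−k₂τ) = e^(−3.050) = 0.04737.
C_R = 0.400×1.90/(1.02−0.400) × (0.3024−0.04737) = 1.226×0.2550 = 0.3126 kmol/m³.
Y_R = C_R/C_{A0} = 0.3126/1.90 = 0.165.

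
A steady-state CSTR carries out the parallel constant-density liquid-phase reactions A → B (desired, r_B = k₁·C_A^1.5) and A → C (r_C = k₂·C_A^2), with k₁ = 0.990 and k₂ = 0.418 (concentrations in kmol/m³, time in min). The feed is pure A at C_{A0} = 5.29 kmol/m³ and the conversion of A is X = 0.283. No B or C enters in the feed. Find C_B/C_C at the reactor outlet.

Exit C_A = C_{A0}(1−X) = 5.29×0.717 = 3.793 kmol/m³.
Rates in a CSTR are evaluated at the outlet concentration: r_B = 0.990×3.793^1.5 = 7.313, r_C = 0.418×3.793^2 = 6.013.
Overall selectivity = C_B/C_C = r_Bτ/(r_Cτ) = r_B/r_C = 1.22.

1.22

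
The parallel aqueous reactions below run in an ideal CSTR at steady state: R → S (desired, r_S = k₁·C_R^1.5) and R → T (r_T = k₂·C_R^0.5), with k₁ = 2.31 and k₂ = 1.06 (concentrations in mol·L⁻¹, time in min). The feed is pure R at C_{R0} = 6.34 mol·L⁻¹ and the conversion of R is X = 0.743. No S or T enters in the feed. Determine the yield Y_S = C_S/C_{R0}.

0.580

Exit C_R = C_{R0}(1−X) = 6.34×0.257 = 1.629 mol·L⁻¹.
A CSTR operates uniformly at the exit composition, giving r_S = 4.804 and r_T = 1.353 (each k·C_R^n at C_R = 1.629).
Fraction of consumed R going to S: r_S/(r_S+r_T) = 0.7803.
C_S = 0.7803·C_{R0}·X = 0.7803×6.34×0.743 = 3.68 mol·L⁻¹; Y_S = C_S/C_{R0} = 0.580.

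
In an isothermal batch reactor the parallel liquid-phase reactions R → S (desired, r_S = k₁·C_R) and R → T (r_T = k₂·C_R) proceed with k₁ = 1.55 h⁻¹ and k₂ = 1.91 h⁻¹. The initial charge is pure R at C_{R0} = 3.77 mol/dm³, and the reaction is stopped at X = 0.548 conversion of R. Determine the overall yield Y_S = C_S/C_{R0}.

0.245

C_R = C_{R0}(1−X) = 1.704 mol/dm³.
Both paths are first order in R, so the instantaneous fraction to S is constant: dC_S/d(−C_R) = k₁/(k₁+k₂) = 0.4480.
C_S = 0.4480·(C_{R0}−C_R) = 0.4480×2.066 = 0.926 mol/dm³.
Y_S = C_S/C_{R0} = 0.9255/3.77 = 0.245.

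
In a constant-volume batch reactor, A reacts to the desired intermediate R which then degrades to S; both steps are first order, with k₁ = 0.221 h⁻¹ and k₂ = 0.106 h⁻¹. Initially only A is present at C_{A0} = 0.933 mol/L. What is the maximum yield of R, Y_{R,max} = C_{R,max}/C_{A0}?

0.508

At the optimum, C_{R,max}/C_{A0} = (k₁/k₂)^[k₂/(k₂−k₁)].
= (0.221/0.106)^(0.106/(0.106−0.221)) = (2.085)^(-0.9217) = 0.5080.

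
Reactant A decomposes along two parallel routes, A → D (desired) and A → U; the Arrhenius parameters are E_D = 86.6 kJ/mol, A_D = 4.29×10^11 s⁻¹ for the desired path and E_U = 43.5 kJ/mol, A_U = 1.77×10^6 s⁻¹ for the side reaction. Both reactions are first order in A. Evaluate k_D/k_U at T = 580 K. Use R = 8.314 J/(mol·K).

31.8

k_D/k_U = (A_D/A_U)·exp[−(E_D−E_U)/(RT)] = (A_D/A_U)·exp[(E_U−E_D)/(RT)].
(E_U−E_D)/(RT) = (43.5−86.6)×10³/(8.314×580) = -43100/4822 = -8.938.
k_D/k_U = (4.29×10^11/1.77×10^6)·exp(-8.938) = 2.424×10^5 × 1.313×10^-4 = 31.8.
Since E_D > E_U, raising the temperature improves selectivity toward D.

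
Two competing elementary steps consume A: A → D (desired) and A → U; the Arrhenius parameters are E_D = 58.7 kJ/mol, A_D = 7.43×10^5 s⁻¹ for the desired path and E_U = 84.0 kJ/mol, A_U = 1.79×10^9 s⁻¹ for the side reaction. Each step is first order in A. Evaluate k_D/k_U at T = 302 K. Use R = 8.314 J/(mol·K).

Since both paths have the same order in A, the concentration cancels and S_{D/U} = k_D/k_U = (A_D/A_U)·exp[(E_U−E_D)/(RT)].
(E_U−E_D)/(RT) = (84.0−58.7)×10³/(8.314×302) = 25300/2511 = 10.08.
k_D/k_U = (7.43×10^5/1.79×10^9)·exp(10.08) = 4.151×10^-4 × 23774 = 9.87.
Since E_D < E_U, lowering the temperature improves selectivity toward D.

9.87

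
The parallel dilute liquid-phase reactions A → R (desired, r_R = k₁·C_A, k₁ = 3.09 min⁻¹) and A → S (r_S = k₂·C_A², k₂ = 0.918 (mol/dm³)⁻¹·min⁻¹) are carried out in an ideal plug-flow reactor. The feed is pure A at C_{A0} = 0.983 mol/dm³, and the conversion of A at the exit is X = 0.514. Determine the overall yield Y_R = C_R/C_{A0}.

C_A = C_{A0}(1−X) = 0.4777 mol/dm³.
Along a PFR/batch, dC_R/dC_A = −r_R/(r_R+r_S) = −k₁/(k₁+k₂·C_A).
Integrating from C_{A0} to C_A: C_R = (3.09/0.918)·ln[(3.09+0.918·0.983)/(3.09+0.918·0.478)] = 3.366·ln(3.992/3.529) = 0.4157 mol/dm³.
Y_R = C_R/C_{A0} = 0.4157/0.983 = 0.423.

0.423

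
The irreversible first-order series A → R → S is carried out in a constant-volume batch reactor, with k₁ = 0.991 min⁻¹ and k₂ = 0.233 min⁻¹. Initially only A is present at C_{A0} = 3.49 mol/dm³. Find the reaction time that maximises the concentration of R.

Setting dC_R/dt = 0 gives t_opt = ln(k₂/k₁)/(k₂−k₁).
= ln(0.233/0.991)/(0.233−0.991) = ln(0.2351)/-0.7580 = -1.448/-0.7580 = 1.91 min.

1.91 min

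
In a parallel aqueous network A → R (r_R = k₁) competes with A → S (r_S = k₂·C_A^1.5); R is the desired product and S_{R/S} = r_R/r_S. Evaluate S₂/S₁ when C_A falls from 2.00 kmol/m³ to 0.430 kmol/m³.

10.0

S_{R/S} = (k₁/k₂)·C_A^-1.5, so S₂/S₁ = (C_{A,2}/C_{A,1})^-1.5.
= (0.430/2.00)^(-1.5) = (0.2150)^(-1.5) = 10.0.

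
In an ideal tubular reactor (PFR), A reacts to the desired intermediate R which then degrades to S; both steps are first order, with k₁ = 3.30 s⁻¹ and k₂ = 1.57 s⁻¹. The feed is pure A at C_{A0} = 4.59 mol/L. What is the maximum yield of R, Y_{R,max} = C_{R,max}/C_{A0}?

Evaluating C_R at τ_opt = ln(k₂/k₁)/(k₂−k₁) gives C_{R,max}/C_{A0} = (k₁/k₂)^[k₂/(k₂−k₁)].
= (3.30/1.57)^(1.57/(1.57−3.30)) = (2.102)^(-0.9075) = 0.5096.

0.510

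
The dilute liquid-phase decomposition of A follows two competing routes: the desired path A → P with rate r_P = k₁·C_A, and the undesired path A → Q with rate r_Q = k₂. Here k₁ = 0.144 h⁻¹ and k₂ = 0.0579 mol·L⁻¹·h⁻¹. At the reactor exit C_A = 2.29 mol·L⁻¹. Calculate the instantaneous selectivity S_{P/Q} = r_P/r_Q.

S_{P/Q} = r_P/r_Q = (k₁·C_A)/(k₂) = (k₁/k₂)·C_A.
= (0.144×2.290) / (0.0579) = 0.3298/0.05790 = 5.70.

5.70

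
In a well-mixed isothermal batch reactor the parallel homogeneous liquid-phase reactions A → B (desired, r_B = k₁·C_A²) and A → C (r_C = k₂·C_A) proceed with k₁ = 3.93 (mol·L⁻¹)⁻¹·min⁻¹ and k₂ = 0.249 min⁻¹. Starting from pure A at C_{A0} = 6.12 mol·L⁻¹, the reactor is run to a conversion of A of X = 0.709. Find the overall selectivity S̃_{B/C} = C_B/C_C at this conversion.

55.6

C_A = C_{A0}(1−X) = 1.781 mol·L⁻¹.
Along a PFR/batch, dC_C/dC_A = −r_C/(r_B+r_C) = −k₂/(k₂+k₁·C_A).
Integrating from C_{A0} to C_A: C_C = (0.249/3.93)·ln[(0.249+3.93·6.12)/(0.249+3.93·1.78)] = 0.06336·ln(24.30/7.248) = 0.07665 mol·L⁻¹.
Then C_B = (C_{A0}−C_A) − C_C = 4.339 − 0.07665 = 4.262 mol·L⁻¹.
S̃_{B/C} = C_B/C_C = 4.262/0.07665 = 55.6.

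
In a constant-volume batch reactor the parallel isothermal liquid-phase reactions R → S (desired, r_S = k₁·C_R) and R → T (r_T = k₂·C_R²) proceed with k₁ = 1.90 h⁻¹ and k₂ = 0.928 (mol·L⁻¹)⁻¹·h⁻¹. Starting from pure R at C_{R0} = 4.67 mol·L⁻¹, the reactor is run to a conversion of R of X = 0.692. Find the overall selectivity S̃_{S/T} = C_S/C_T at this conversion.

C_R = C_{R0}(1−X) = 1.438 mol·L⁻¹.
Along a PFR/batch, dC_S/dC_R = −r_S/(r_S+r_T) = −k₁/(k₁+k₂·C_R).
Integrating from C_{R0} to C_R: C_S = (1.90/0.928)·ln[(1.90+0.928·4.67)/(1.90+0.928·1.44)] = 2.047·ln(6.234/3.235) = 1.343 mol·L⁻¹.
C_T = (C_{R0}−C_R)−C_S = 1.889 mol·L⁻¹; S̃_{S/T} = 1.343/1.889 = 0.711.

0.711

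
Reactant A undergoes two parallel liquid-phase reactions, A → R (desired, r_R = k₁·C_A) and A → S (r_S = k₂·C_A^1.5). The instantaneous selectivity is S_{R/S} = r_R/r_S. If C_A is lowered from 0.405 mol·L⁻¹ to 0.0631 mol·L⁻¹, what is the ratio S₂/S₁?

2.53

S_{R/S} = (k₁/k₂)·C_A^-0.5, so S₂/S₁ = (C_{A,2}/C_{A,1})^-0.5.
= (0.0631/0.405)^(-0.5) = (0.1558)^(-0.5) = 2.53.
Selectivity toward R rises as C_A falls — low-concentration operation is favoured.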